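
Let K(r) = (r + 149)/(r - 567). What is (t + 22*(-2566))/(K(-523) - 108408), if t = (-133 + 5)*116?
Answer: 38858500/59082173 ≈ 0.65770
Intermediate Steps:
K(r) = (149 + r)/(-567 + r)
t = -14848 (t = -128*116 = -14848)
(t + 22*(-2566))/(K(-523) - 108408) = (-14848 + 22*(-2566))/((149 - 523)/(-567 - 523) - 108408) = (-14848 - 56452)/(-374/(-1090) - 108408) = -71300/(-1/1090*(-374) - 108408) = -71300/(187/545 - 108408) = -71300/(-59082173/545) = -71300*(-545/59082173) = 38858500/59082173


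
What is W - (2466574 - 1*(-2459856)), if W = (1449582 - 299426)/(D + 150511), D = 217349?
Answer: -453058847411/91965 ≈ -4.9264e+6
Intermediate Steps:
W = 287539/91965 (W = (1449582 - 299426)/(217349 + 150511) = 1150156/367860 = 1150156*(1/367860) = 287539/91965 ≈ 3.1266)
W - (2466574 - 1*(-2459856)) = 287539/91965 - (2466574 - 1*(-2459856)) = 287539/91965 - (2466574 + 2459856) = 287539/91965 - 1*4926430 = 287539/91965 - 4926430 = -453058847411/91965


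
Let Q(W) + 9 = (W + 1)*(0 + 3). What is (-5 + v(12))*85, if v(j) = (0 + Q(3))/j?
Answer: -1615/4 ≈ -403.75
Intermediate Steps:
Q(W) = -6 + 3*W (Q(W) = -9 + (W + 1)*(0 + 3) = -9 + (1 + W)*3 = -9 + (3 + 3*W) = -6 + 3*W)
v(j) = 3/j (v(j) = (0 + (-6 + 3*3))/j = (0 + (-6 + 9))/j = (0 + 3)/j = 3/j)
(-5 + v(12))*85 = (-5 + 3/12)*85 = (-5 + 3*(1/12))*85 = (-5 + 1/4)*85 = -19/4*85 = -1615/4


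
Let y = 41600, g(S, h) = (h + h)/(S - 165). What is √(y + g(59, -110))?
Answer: 3*√12984470/53 ≈ 203.97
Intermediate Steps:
g(S, h) = 2*h/(-165 + S) (g(S, h) = (2*h)/(-165 + S) = 2*h/(-165 + S))
√(y + g(59, -110)) = √(41600 + 2*(-110)/(-165 + 59)) = √(41600 + 2*(-110)/(-106)) = √(41600 + 2*(-110)*(-1/106)) = √(41600 + 110/53) = √(2204910/53) = 3*√12984470/53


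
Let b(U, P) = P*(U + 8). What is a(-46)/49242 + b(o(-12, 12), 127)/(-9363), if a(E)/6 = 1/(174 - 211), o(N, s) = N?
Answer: 154249409/2843159217 ≈ 0.054253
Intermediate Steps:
b(U, P) = P*(8 + U)
a(E) = -6/37 (a(E) = 6/(174 - 211) = 6/(-37) = 6*(-1/37) = -6/37)
a(-46)/49242 + b(o(-12, 12), 127)/(-9363) = -6/37/49242 + (127*(8 - 12))/(-9363) = -6/37*1/49242 + (127*(-4))*(-1/9363) = -1/303659 - 508*(-1/9363) = -1/303659 + 508/9363 = 154249409/2843159217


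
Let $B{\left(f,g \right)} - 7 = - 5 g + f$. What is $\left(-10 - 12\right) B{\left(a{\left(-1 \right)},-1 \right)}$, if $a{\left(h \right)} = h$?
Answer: $-242$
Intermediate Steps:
$B{\left(f,g \right)} = 7 + f - 5 g$ ($B{\left(f,g \right)} = 7 + \left(- 5 g + f\right) = 7 + \left(f - 5 g\right) = 7 + f - 5 g$)
$\left(-10 - 12\right) B{\left(a{\left(-1 \right)},-1 \right)} = \left(-10 - 12\right) \left(7 - 1 - -5\right) = - 22 \left(7 - 1 + 5\right) = \left(-22\right) 11 = -242$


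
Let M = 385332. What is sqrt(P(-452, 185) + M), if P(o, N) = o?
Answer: 4*sqrt(24055) ≈ 620.39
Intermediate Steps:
sqrt(P(-452, 185) + M) = sqrt(-452 + 385332) = sqrt(384880) = 4*sqrt(24055)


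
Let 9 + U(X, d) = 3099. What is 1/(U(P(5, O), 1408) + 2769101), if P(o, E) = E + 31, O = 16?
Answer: 1/2772191 ≈ 3.6073e-7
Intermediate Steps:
P(o, E) = 31 + E
U(X, d) = 3090 (U(X, d) = -9 + 3099 = 3090)
1/(U(P(5, O), 1408) + 2769101) = 1/(3090 + 2769101) = 1/2772191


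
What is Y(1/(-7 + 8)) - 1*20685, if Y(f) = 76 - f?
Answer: -20610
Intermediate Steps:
Y(1/(-7 + 8)) - 1*20685 = (76 - 1/(-7 + 8)) - 1*20685 = (76 - 1/1) - 20685 = (76 - 1*1) - 20685 = (76 - 1) - 20685 = 75 - 20685 = -20610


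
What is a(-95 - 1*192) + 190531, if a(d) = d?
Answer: 190244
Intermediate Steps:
a(-95 - 1*192) + 190531 = (-95 - 1*192) + 190531 = (-95 - 192) + 190531 = -287 + 190531 = 190244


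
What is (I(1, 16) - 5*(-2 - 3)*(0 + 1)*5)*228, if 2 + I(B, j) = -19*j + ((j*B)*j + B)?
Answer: 17328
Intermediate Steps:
I(B, j) = -2 + B - 19*j + B*j² (I(B, j) = -2 + (-19*j + ((j*B)*j + B)) = -2 + (-19*j + ((B*j)*j + B)) = -2 + (-19*j + (B*j² + B)) = -2 + (-19*j + (B + B*j²)) = -2 + (B - 19*j + B*j²) = -2 + B - 19*j + B*j²)
(I(1, 16) - 5*(-2 - 3)*(0 + 1)*5)*228 = ((-2 + 1 - 19*16 + 1*16²) - 5*(-2 - 3)*(0 + 1)*5)*228 = ((-2 + 1 - 304 + 1*256) - (-25)*5)*228 = ((-2 + 1 - 304 + 256) - 5*(-5)*5)*228 = (-49 + 25*5)*228 = (-49 + 125)*228 = 76*228 = 17328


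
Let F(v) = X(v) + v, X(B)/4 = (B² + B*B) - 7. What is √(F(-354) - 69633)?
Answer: √932513 ≈ 965.67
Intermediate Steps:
X(B) = -28 + 8*B² (X(B) = 4*((B² + B*B) - 7) = 4*((B² + B²) - 7) = 4*(2*B² - 7) = 4*(-7 + 2*B²) = -28 + 8*B²)
F(v) = -28 + v + 8*v² (F(v) = (-28 + 8*v²) + v = -28 + v + 8*v²)
√(F(-354) - 69633) = √((-28 - 354 + 8*(-354)²) - 69633) = √((-28 - 354 + 8*125316) - 69633) = √((-28 - 354 + 1002528) - 69633) = √(1002146 - 69633) = √932513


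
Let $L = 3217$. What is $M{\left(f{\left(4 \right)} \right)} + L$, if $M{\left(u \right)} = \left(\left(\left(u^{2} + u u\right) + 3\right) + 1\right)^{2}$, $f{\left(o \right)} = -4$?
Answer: $4513$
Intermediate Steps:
$M{\left(u \right)} = \left(4 + 2 u^{2}\right)^{2}$ ($M{\left(u \right)} = \left(\left(\left(u^{2} + u^{2}\right) + 3\right) + 1\right)^{2} = \left(\left(2 u^{2} + 3\right) + 1\right)^{2} = \left(\left(3 + 2 u^{2}\right) + 1\right)^{2} = \left(4 + 2 u^{2}\right)^{2}$)
$M{\left(f{\left(4 \right)} \right)} + L = 4 \left(2 + \left(-4\right)^{2}\right)^{2} + 3217 = 4 \left(2 + 16\right)^{2} + 3217 = 4 \cdot 18^{2} + 3217 = 4 \cdot 324 + 3217 = 1296 + 3217 = 4513$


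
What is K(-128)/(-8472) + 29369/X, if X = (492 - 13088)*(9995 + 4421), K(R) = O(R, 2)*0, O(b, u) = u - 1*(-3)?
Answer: -29369/181583936 ≈ -0.00016174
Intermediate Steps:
O(b, u) = 3 + u (O(b, u) = u + 3 = 3 + u)
K(R) = 0 (K(R) = (3 + 2)*0 = 5*0 = 0)
X = -181583936 (X = -12596*14416 = -181583936)
K(-128)/(-8472) + 29369/X = 0/(-8472) + 29369/(-181583936) = 0*(-1/8472) + 29369*(-1/181583936) = 0 - 29369/181583936 = -29369/181583936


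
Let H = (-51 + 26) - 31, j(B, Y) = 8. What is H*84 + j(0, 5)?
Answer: -4696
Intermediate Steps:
H = -56 (H = -25 - 31 = -56)
H*84 + j(0, 5) = -56*84 + 8 = -4704 + 8 = -4696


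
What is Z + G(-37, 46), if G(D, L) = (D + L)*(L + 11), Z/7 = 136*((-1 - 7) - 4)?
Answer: -10911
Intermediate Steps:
Z = -11424 (Z = 7*(136*((-1 - 7) - 4)) = 7*(136*(-8 - 4)) = 7*(136*(-12)) = 7*(-1632) = -11424)
G(D, L) = (11 + L)*(D + L) (G(D, L) = (D + L)*(11 + L) = (11 + L)*(D + L))
Z + G(-37, 46) = -11424 + (46² + 11*(-37) + 11*46 - 37*46) = -11424 + (2116 - 407 + 506 - 1702) = -11424 + 513 = -10911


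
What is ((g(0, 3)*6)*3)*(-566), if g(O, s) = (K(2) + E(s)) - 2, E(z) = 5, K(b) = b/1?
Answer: -50940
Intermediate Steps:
K(b) = b (K(b) = b*1 = b)
g(O, s) = 5 (g(O, s) = (2 + 5) - 2 = 7 - 2 = 5)
((g(0, 3)*6)*3)*(-566) = ((5*6)*3)*(-566) = (30*3)*(-566) = 90*(-566) = -50940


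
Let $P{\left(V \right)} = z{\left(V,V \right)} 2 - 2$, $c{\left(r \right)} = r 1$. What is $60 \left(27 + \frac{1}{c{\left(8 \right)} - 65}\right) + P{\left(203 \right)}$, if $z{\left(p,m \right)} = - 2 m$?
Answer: $\frac{15294}{19} \approx 804.95$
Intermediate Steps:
$c{\left(r \right)} = r$
$P{\left(V \right)} = -2 - 4 V$ ($P{\left(V \right)} = - 2 V 2 - 2 = - 4 V - 2 = -2 - 4 V$)
$60 \left(27 + \frac{1}{c{\left(8 \right)} - 65}\right) + P{\left(203 \right)} = 60 \left(27 + \frac{1}{8 - 65}\right) - 814 = 60 \left(27 + \frac{1}{-57}\right) - 814 = 60 \left(27 - \frac{1}{57}\right) - 814 = 60 \cdot \frac{1538}{57} - 814 = \frac{30760}{19} - 814 = \frac{15294}{19}$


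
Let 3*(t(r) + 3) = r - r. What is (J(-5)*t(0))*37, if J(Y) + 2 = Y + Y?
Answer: 1332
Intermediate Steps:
t(r) = -3 (t(r) = -3 + (r - r)/3 = -3 + (⅓)*0 = -3 + 0 = -3)
J(Y) = -2 + 2*Y (J(Y) = -2 + (Y + Y) = -2 + 2*Y)
(J(-5)*t(0))*37 = ((-2 + 2*(-5))*(-3))*37 = ((-2 - 10)*(-3))*37 = -12*(-3)*37 = 36*37 = 1332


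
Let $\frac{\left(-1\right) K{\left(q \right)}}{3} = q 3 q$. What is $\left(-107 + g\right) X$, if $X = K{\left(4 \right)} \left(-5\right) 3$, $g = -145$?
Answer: $-544320$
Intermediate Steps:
$K{\left(q \right)} = - 9 q^{2}$ ($K{\left(q \right)} = - 3 q 3 q = - 3 \cdot 3 q q = - 3 \cdot 3 q^{2} = - 9 q^{2}$)
$X = 2160$ ($X = - 9 \cdot 4^{2} \left(-5\right) 3 = \left(-9\right) 16 \left(-5\right) 3 = \left(-144\right) \left(-5\right) 3 = 720 \cdot 3 = 2160$)
$\left(-107 + g\right) X = \left(-107 - 145\right) 2160 = \left(-252\right) 2160 = -544320$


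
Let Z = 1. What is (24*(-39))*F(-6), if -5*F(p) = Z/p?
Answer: -156/5 ≈ -31.200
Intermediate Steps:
F(p) = -1/(5*p)
(24*(-39))*F(-6) = (24*(-39))*(-⅕/(-6)) = -(-936)*(-1)/(5*6) = -936*1/30 = -156/5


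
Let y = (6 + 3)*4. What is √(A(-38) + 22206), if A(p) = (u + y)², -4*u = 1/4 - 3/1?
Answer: √6029305/16 ≈ 153.47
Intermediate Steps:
y = 36 (y = 9*4 = 36)
u = 11/16 (u = -(1/4 - 3/1)/4 = -(1*(¼) - 3*1)/4 = -(¼ - 3)/4 = -¼*(-11/4) = 11/16 ≈ 0.68750)
A(p) = 344569/256 (A(p) = (11/16 + 36)² = (587/16)² = 344569/256)
√(A(-38) + 22206) = √(344569/256 + 22206) = √(6029305/256) = √6029305/16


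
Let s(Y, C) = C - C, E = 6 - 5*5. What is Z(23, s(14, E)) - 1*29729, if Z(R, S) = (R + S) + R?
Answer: -29683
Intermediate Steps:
E = -19 (E = 6 - 25 = -19)
s(Y, C) = 0
Z(R, S) = S + 2*R
Z(23, s(14, E)) - 1*29729 = (0 + 2*23) - 1*29729 = (0 + 46) - 29729 = 46 - 29729 = -29683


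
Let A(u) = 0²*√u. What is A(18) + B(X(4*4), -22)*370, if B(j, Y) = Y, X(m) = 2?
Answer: -8140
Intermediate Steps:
A(u) = 0 (A(u) = 0*√u = 0)
A(18) + B(X(4*4), -22)*370 = 0 - 22*370 = 0 - 8140 = -8140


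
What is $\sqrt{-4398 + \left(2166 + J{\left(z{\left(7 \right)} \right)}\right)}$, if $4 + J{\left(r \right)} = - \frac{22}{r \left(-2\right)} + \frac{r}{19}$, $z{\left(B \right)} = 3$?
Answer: $\frac{i \sqrt{7252338}}{57} \approx 47.246 i$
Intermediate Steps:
$J{\left(r \right)} = -4 + \frac{11}{r} + \frac{r}{19}$ ($J{\left(r \right)} = -4 + \left(- \frac{22}{r \left(-2\right)} + \frac{r}{19}\right) = -4 + \left(- \frac{22}{\left(-2\right) r} + r \frac{1}{19}\right) = -4 + \left(- 22 \left(- \frac{1}{2 r}\right) + \frac{r}{19}\right) = -4 + \left(\frac{11}{r} + \frac{r}{19}\right) = -4 + \frac{11}{r} + \frac{r}{19}$)
$\sqrt{-4398 + \left(2166 + J{\left(z{\left(7 \right)} \right)}\right)} = \sqrt{-4398 + \left(2166 + \left(-4 + \frac{11}{3} + \frac{1}{19} \cdot 3\right)\right)} = \sqrt{-4398 + \left(2166 + \left(-4 + 11 \cdot \frac{1}{3} + \frac{3}{19}\right)\right)} = \sqrt{-4398 + \left(2166 + \left(-4 + \frac{11}{3} + \frac{3}{19}\right)\right)} = \sqrt{-4398 + \left(2166 - \frac{10}{57}\right)} = \sqrt{-4398 + \frac{123452}{57}} = \sqrt{- \frac{127234}{57}} = \frac{i \sqrt{7252338}}{57}$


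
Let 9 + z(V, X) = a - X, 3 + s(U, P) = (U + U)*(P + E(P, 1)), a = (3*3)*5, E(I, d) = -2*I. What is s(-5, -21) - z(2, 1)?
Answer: -248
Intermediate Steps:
a = 45 (a = 9*5 = 45)
s(U, P) = -3 - 2*P*U (s(U, P) = -3 + (U + U)*(P - 2*P) = -3 + (2*U)*(-P) = -3 - 2*P*U)
z(V, X) = 36 - X (z(V, X) = -9 + (45 - X) = 36 - X)
s(-5, -21) - z(2, 1) = (-3 - 2*(-21)*(-5)) - (36 - 1*1) = (-3 - 210) - (36 - 1) = -213 - 1*35 = -213 - 35 = -248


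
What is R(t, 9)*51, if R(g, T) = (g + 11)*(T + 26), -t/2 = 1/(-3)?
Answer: 20825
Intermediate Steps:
t = ⅔ (t = -2/(-3) = -2*(-⅓) = ⅔ ≈ 0.66667)
R(g, T) = (11 + g)*(26 + T)
R(t, 9)*51 = (286 + 11*9 + 26*(⅔) + 9*(⅔))*51 = (286 + 99 + 52/3 + 6)*51 = (1225/3)*51 = 20825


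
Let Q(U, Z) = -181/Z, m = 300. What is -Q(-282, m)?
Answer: 181/300 ≈ 0.60333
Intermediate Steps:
-Q(-282, m) = -(-181)/300 = -1*(-181/300) = 181/300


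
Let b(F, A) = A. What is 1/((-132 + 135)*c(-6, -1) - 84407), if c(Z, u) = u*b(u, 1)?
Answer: -1/84410 ≈ -1.1847e-5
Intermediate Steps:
c(Z, u) = u (c(Z, u) = u*1 = u)
1/((-132 + 135)*c(-6, -1) - 84407) = 1/((-132 + 135)*(-1) - 84407) = 1/(3*(-1) - 84407) = 1/(-3 - 84407) = 1/(-84410) = -1/84410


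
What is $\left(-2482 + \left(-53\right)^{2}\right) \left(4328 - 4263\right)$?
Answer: $21255$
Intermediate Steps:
$\left(-2482 + \left(-53\right)^{2}\right) \left(4328 - 4263\right) = \left(-2482 + 2809\right) 65 = 327 \cdot 65 = 21255$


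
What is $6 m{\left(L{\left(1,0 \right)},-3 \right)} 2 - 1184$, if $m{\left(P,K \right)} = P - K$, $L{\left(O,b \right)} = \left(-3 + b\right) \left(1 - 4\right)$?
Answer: $-1040$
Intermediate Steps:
$L{\left(O,b \right)} = 9 - 3 b$ ($L{\left(O,b \right)} = \left(-3 + b\right) \left(-3\right) = 9 - 3 b$)
$6 m{\left(L{\left(1,0 \right)},-3 \right)} 2 - 1184 = 6 \left(\left(9 - 0\right) - -3\right) 2 - 1184 = 6 \left(\left(9 + 0\right) + 3\right) 2 - 1184 = 6 \left(9 + 3\right) 2 - 1184 = 6 \cdot 12 \cdot 2 - 1184 = 72 \cdot 2 - 1184 = 144 - 1184 = -1040$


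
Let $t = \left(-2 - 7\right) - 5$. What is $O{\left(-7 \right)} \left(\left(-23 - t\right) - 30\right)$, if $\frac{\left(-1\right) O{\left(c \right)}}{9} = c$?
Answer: $-2457$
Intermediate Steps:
$O{\left(c \right)} = - 9 c$
$t = -14$ ($t = -9 - 5 = -14$)
$O{\left(-7 \right)} \left(\left(-23 - t\right) - 30\right) = \left(-9\right) \left(-7\right) \left(\left(-23 - -14\right) - 30\right) = 63 \left(\left(-23 + 14\right) - 30\right) = 63 \left(-9 - 30\right) = 63 \left(-39\right) = -2457$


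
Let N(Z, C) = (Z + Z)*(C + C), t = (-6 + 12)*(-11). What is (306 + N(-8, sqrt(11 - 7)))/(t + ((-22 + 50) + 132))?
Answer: 121/47 ≈ 2.5745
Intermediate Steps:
t = -66 (t = 6*(-11) = -66)
N(Z, C) = 4*C*Z (N(Z, C) = (2*Z)*(2*C) = 4*C*Z)
(306 + N(-8, sqrt(11 - 7)))/(t + ((-22 + 50) + 132)) = (306 + 4*sqrt(11 - 7)*(-8))/(-66 + ((-22 + 50) + 132)) = (306 + 4*sqrt(4)*(-8))/(-66 + (28 + 132)) = (306 + 4*2*(-8))/(-66 + 160) = (306 - 64)/94 = 242*(1/94) = 121/47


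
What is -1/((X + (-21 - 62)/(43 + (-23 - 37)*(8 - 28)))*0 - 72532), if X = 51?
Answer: 1/72532 ≈ 1.3787e-5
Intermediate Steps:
-1/((X + (-21 - 62)/(43 + (-23 - 37)*(8 - 28)))*0 - 72532) = -1/((51 + (-21 - 62)/(43 + (-23 - 37)*(8 - 28)))*0 - 72532) = -1/((51 - 83/(43 - 60*(-20)))*0 - 72532) = -1/((51 - 83/(43 + 1200))*0 - 72532) = -1/((51 - 83/1243)*0 - 72532) = -1/((63310/1243)*0 - 72532) = -1/(0 - 72532) = -1/(-72532) = -1*(-1/72532) = 1/72532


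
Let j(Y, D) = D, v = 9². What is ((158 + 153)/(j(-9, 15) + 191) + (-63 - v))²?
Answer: 861598609/42436 ≈ 20303.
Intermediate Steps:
v = 81
((158 + 153)/(j(-9, 15) + 191) + (-63 - v))² = ((158 + 153)/(15 + 191) + (-63 - 1*81))² = (311/206 + (-63 - 81))² = (311*(1/206) - 144)² = (311/206 - 144)² = (-29353/206)² = 861598609/42436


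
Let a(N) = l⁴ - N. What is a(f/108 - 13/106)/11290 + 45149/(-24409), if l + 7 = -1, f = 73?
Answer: -2345503166207/1577406239640 ≈ -1.4869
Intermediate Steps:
l = -8 (l = -7 - 1 = -8)
a(N) = 4096 - N (a(N) = (-8)⁴ - N = 4096 - N)
a(f/108 - 13/106)/11290 + 45149/(-24409) = (4096 - (73/108 - 13/106))/11290 + 45149/(-24409) = (4096 - (73*(1/108) - 13*1/106))*(1/11290) + 45149*(-1/24409) = (4096 - (73/108 - 13/106))*(1/11290) - 45149/24409 = (4096 - 1*3167/5724)*(1/11290) - 45149/24409 = (4096 - 3167/5724)*(1/11290) - 45149/24409 = (23442337/5724)*(1/11290) - 45149/24409 = 23442337/64623960 - 45149/24409 = -2345503166207/1577406239640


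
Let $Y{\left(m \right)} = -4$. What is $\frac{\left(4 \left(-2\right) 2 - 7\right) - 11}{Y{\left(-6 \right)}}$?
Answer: $\frac{17}{2} \approx 8.5$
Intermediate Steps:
$\frac{\left(4 \left(-2\right) 2 - 7\right) - 11}{Y{\left(-6 \right)}} = \frac{\left(4 \left(-2\right) 2 - 7\right) - 11}{-4} = \left(\left(\left(-8\right) 2 - 7\right) - 11\right) \left(- \frac{1}{4}\right) = \left(\left(-16 - 7\right) - 11\right) \left(- \frac{1}{4}\right) = \left(-23 - 11\right) \left(- \frac{1}{4}\right) = \left(-34\right) \left(- \frac{1}{4}\right) = \frac{17}{2}$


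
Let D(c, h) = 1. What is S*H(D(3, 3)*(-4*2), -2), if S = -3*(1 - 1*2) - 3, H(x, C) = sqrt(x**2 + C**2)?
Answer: 0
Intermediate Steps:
H(x, C) = sqrt(C**2 + x**2)
S = 0 (S = -3*(1 - 2) - 3 = -3*(-1) - 3 = 3 - 3 = 0)
S*H(D(3, 3)*(-4*2), -2) = 0*sqrt((-2)**2 + (1*(-4*2))**2) = 0*sqrt(4 + (1*(-8))**2) = 0*sqrt(4 + (-8)**2) = 0*sqrt(4 + 64) = 0*sqrt(68) = 0*(2*sqrt(17)) = 0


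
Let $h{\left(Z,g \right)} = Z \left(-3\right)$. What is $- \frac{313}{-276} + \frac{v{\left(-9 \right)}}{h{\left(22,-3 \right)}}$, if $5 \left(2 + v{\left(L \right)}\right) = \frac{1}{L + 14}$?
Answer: $\frac{29443}{25300} \approx 1.1638$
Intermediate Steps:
$h{\left(Z,g \right)} = - 3 Z$
$v{\left(L \right)} = -2 + \frac{1}{5 \left(14 + L\right)}$ ($v{\left(L \right)} = -2 + \frac{1}{5 \left(L + 14\right)} = -2 + \frac{1}{5 \left(14 + L\right)}$)
$- \frac{313}{-276} + \frac{v{\left(-9 \right)}}{h{\left(22,-3 \right)}} = - \frac{313}{-276} + \frac{\frac{1}{5} \frac{1}{14 - 9} \left(-139 - -90\right)}{\left(-3\right) 22} = \left(-313\right) \left(- \frac{1}{276}\right) + \frac{\frac{1}{5} \cdot \frac{1}{5} \left(-139 + 90\right)}{-66} = \frac{313}{276} + \frac{1}{5} \cdot \frac{1}{5} \left(-49\right) \left(- \frac{1}{66}\right) = \frac{313}{276} - - \frac{49}{1650} = \frac{313}{276} + \frac{49}{1650} = \frac{29443}{25300}$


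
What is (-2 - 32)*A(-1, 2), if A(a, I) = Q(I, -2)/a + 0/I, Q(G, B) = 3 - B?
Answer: 170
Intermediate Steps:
A(a, I) = 5/a (A(a, I) = (3 - 1*(-2))/a + 0/I = (3 + 2)/a + 0 = 5/a + 0 = 5/a)
(-2 - 32)*A(-1, 2) = (-2 - 32)*(5/(-1)) = -170*(-1) = -34*(-5) = 170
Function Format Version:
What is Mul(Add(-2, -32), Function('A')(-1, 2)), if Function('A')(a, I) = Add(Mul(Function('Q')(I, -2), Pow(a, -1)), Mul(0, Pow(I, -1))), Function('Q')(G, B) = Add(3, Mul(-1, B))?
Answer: 170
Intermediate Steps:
Function('A')(a, I) = Mul(5, Pow(a, -1)) (Function('A')(a, I) = Add(Mul(Add(3, Mul(-1, -2)), Pow(a, -1)), Mul(0, Pow(I, -1))) = Add(Mul(Add(3, 2), Pow(a, -1)), 0) = Add(Mul(5, Pow(a, -1)), 0) = Mul(5, Pow(a, -1)))
Mul(Add(-2, -32), Function('A')(-1, 2)) = Mul(Add(-2, -32), Mul(5, Pow(-1, -1))) = Mul(-34, Mul(5, -1)) = Mul(-34, -5) = 170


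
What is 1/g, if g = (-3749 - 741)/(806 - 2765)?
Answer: 1959/4490 ≈ 0.43630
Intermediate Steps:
g = 4490/1959 (g = -4490/(-1959) = -4490*(-1/1959) = 4490/1959 ≈ 2.2920)
1/g = 1/(4490/1959) = 1959/4490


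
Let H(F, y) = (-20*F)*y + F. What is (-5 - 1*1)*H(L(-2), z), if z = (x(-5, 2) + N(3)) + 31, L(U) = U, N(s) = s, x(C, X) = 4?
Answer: -9108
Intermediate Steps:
z = 38 (z = (4 + 3) + 31 = 7 + 31 = 38)
H(F, y) = F - 20*F*y (H(F, y) = -20*F*y + F = F - 20*F*y)
(-5 - 1*1)*H(L(-2), z) = (-5 - 1*1)*(-2*(1 - 20*38)) = (-5 - 1)*(-2*(1 - 760)) = -(-12)*(-759) = -6*1518 = -9108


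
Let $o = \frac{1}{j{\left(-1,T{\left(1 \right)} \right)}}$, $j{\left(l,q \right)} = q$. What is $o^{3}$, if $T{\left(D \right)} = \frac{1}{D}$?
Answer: $1$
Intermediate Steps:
$o = 1$ ($o = \frac{1}{1^{-1}} = 1^{-1} = 1$)
$o^{3} = 1^{3} = 1$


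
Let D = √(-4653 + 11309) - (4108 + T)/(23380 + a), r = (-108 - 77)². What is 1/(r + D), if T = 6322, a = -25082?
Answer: 12395108595/424296139797122 - 2896804*√26/212148069898561 ≈ 2.9144e-5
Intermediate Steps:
r = 34225 (r = (-185)² = 34225)
D = 5215/851 + 16*√26 (D = √(-4653 + 11309) - (4108 + 6322)/(23380 - 25082) = √6656 - 10430/(-1702) = 16*√26 - 10430*(-1)/1702 = 16*√26 - 1*(-5215/851) = 16*√26 + 5215/851 = 5215/851 + 16*√26 ≈ 87.712)
1/(r + D) = 1/(34225 + (5215/851 + 16*√26)) = 1/(29130690/851 + 16*√26)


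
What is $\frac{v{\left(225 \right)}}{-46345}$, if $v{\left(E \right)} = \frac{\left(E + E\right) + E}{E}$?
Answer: $- \frac{3}{46345} \approx -6.4732 \cdot 10^{-5}$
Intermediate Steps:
$v{\left(E \right)} = 3$ ($v{\left(E \right)} = \frac{2 E + E}{E} = \frac{3 E}{E} = 3$)
$\frac{v{\left(225 \right)}}{-46345} = \frac{3}{-46345} = 3 \left(- \frac{1}{46345}\right) = - \frac{3}{46345}$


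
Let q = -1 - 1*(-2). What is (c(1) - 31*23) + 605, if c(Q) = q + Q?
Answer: -106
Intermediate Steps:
q = 1 (q = -1 + 2 = 1)
c(Q) = 1 + Q
(c(1) - 31*23) + 605 = ((1 + 1) - 31*23) + 605 = (2 - 713) + 605 = -711 + 605 = -106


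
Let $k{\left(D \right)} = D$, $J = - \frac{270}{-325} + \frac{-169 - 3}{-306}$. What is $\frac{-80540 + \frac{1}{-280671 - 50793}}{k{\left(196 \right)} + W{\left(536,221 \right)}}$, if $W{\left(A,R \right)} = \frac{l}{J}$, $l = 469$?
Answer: $- \frac{92448630872743}{611484538602} \approx -151.19$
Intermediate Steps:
$J = \frac{13852}{9945}$ ($J = \left(-270\right) \left(- \frac{1}{325}\right) - - \frac{86}{153} = \frac{54}{65} + \frac{86}{153} = \frac{13852}{9945} \approx 1.3929$)
$W{\left(A,R \right)} = \frac{4664205}{13852}$ ($W{\left(A,R \right)} = \frac{469}{\frac{13852}{9945}} = 469 \cdot \frac{9945}{13852} = \frac{4664205}{13852}$)
$\frac{-80540 + \frac{1}{-280671 - 50793}}{k{\left(196 \right)} + W{\left(536,221 \right)}} = \frac{-80540 + \frac{1}{-280671 - 50793}}{196 + \frac{4664205}{13852}} = \frac{-80540 + \frac{1}{-331464}}{\frac{7379197}{13852}} = \left(-80540 - \frac{1}{331464}\right) \frac{13852}{7379197} = \left(- \frac{26696110561}{331464}\right) \frac{13852}{7379197} = - \frac{92448630872743}{611484538602}$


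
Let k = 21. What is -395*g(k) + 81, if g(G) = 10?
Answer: -3869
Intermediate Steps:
-395*g(k) + 81 = -395*10 + 81 = -3950 + 81 = -3869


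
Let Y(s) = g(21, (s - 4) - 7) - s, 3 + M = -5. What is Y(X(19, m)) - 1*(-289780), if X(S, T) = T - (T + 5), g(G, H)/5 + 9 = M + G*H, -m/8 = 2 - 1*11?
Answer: 288020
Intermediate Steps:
m = 72 (m = -8*(2 - 1*11) = -8*(2 - 11) = -8*(-9) = 72)
M = -8 (M = -3 - 5 = -8)
g(G, H) = -85 + 5*G*H (g(G, H) = -45 + 5*(-8 + G*H) = -45 + (-40 + 5*G*H) = -85 + 5*G*H)
X(S, T) = -5 (X(S, T) = T - (5 + T) = T + (-5 - T) = -5)
Y(s) = -1240 + 104*s (Y(s) = (-85 + 5*21*((s - 4) - 7)) - s = (-85 + 5*21*((-4 + s) - 7)) - s = (-85 + 5*21*(-11 + s)) - s = (-85 + (-1155 + 105*s)) - s = (-1240 + 105*s) - s = -1240 + 104*s)
Y(X(19, m)) - 1*(-289780) = (-1240 + 104*(-5)) - 1*(-289780) = (-1240 - 520) + 289780 = -1760 + 289780 = 288020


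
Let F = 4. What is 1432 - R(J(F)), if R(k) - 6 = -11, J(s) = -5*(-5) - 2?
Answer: 1437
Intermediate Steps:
J(s) = 23 (J(s) = 25 - 2 = 23)
R(k) = -5 (R(k) = 6 - 11 = -5)
1432 - R(J(F)) = 1432 - 1*(-5) = 1432 + 5 = 1437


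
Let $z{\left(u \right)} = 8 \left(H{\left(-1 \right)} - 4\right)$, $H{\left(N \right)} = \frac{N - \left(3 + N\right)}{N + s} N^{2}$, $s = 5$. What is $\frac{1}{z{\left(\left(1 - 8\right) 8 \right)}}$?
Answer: $- \frac{1}{38} \approx -0.026316$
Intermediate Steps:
$H{\left(N \right)} = - \frac{3 N^{2}}{5 + N}$ ($H{\left(N \right)} = \frac{N - \left(3 + N\right)}{N + 5} N^{2} = - \frac{3}{5 + N} N^{2} = - \frac{3 N^{2}}{5 + N}$)
$z{\left(u \right)} = -38$ ($z{\left(u \right)} = 8 \left(- \frac{3 \left(-1\right)^{2}}{5 - 1} - 4\right) = 8 \left(\left(-3\right) 1 \cdot \frac{1}{4} - 4\right) = 8 \left(- \frac{3}{4} - 4\right) = 8 \left(- \frac{19}{4}\right) = -38$)
$\frac{1}{z{\left(\left(1 - 8\right) 8 \right)}} = \frac{1}{-38} = - \frac{1}{38}$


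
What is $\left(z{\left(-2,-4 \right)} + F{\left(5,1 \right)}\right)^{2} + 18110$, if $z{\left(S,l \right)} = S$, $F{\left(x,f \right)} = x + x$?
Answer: $18174$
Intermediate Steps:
$F{\left(x,f \right)} = 2 x$
$\left(z{\left(-2,-4 \right)} + F{\left(5,1 \right)}\right)^{2} + 18110 = \left(-2 + 2 \cdot 5\right)^{2} + 18110 = \left(-2 + 10\right)^{2} + 18110 = 8^{2} + 18110 = 64 + 18110 = 18174$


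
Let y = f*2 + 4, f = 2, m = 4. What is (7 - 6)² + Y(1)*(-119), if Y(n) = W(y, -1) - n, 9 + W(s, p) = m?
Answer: 715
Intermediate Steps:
y = 8 (y = 2*2 + 4 = 4 + 4 = 8)
W(s, p) = -5 (W(s, p) = -9 + 4 = -5)
Y(n) = -5 - n
(7 - 6)² + Y(1)*(-119) = (7 - 6)² + (-5 - 1*1)*(-119) = 1² + (-5 - 1)*(-119) = 1 - 6*(-119) = 1 + 714 = 715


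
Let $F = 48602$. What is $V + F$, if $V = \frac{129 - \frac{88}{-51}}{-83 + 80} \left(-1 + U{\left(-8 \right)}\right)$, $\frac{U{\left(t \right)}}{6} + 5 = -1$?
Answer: $\frac{7682785}{153} \approx 50214.0$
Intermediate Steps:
$U{\left(t \right)} = -36$ ($U{\left(t \right)} = -30 + 6 \left(-1\right) = -30 - 6 = -36$)
$V = \frac{246679}{153}$ ($V = \frac{129 - \frac{88}{-51}}{-83 + 80} \left(-1 - 36\right) = \frac{129 - - \frac{88}{51}}{-3} \left(-37\right) = \left(129 + \frac{88}{51}\right) \left(- \frac{1}{3}\right) \left(-37\right) = \frac{6667}{51} \left(- \frac{1}{3}\right) \left(-37\right) = \left(- \frac{6667}{153}\right) \left(-37\right) = \frac{246679}{153} \approx 1612.3$)
$V + F = \frac{246679}{153} + 48602 = \frac{7682785}{153}$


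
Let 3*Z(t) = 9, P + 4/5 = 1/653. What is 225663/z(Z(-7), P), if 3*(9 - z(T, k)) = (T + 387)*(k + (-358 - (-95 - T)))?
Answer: 147357939/22145059 ≈ 6.6542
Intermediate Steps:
P = -2607/3265 (P = -⅘ + 1/653 = -2607/3265 ≈ -0.79847)
Z(t) = 3 (Z(t) = (⅓)*9 = 3)
z(T, k) = 9 - (387 + T)*(-263 + T + k)/3 (z(T, k) = 9 - (T + 387)*(k + (-358 - (-95 - T)))/3 = 9 - (387 + T)*(k + (-358 + (95 + T)))/3 = 9 - (387 + T)*(k + (-263 + T))/3 = 9 - (387 + T)*(-263 + T + k)/3)
225663/z(Z(-7), P) = 225663/(33936 - 129*(-2607/3265) - 124/3*3 - ⅓*3² - ⅓*3*(-2607/3265)) = 225663/(33936 + 336303/3265 - 124 - ⅓*9 + 2607/3265) = 225663/(33936 + 336303/3265 - 124 - 3 + 2607/3265) = 225663/(22145059/653) = 225663*(653/22145059) = 147357939/22145059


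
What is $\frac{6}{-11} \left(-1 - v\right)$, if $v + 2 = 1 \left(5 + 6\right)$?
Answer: $\frac{60}{11} \approx 5.4545$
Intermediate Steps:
$v = 9$ ($v = -2 + 1 \left(5 + 6\right) = -2 + 1 \cdot 11 = -2 + 11 = 9$)
$\frac{6}{-11} \left(-1 - v\right) = \frac{6}{-11} \left(-1 - 9\right) = 6 \left(- \frac{1}{11}\right) \left(-1 - 9\right) = \left(- \frac{6}{11}\right) \left(-10\right) = \frac{60}{11}$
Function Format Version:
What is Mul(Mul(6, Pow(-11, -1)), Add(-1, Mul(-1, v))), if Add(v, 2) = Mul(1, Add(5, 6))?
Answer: Rational(60, 11) ≈ 5.4545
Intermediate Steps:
v = 9 (v = Add(-2, Mul(1, Add(5, 6))) = Add(-2, Mul(1, 11)) = Add(-2, 11) = 9)
Mul(Mul(6, Pow(-11, -1)), Add(-1, Mul(-1, v))) = Mul(Mul(6, Pow(-11, -1)), Add(-1, Mul(-1, 9))) = Mul(Mul(6, Rational(-1, 11)), Add(-1, -9)) = Mul(Rational(-6, 11), -10) = Rational(60, 11)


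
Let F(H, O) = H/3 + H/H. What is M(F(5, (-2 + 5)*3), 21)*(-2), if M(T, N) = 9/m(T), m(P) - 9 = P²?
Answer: -162/145 ≈ -1.1172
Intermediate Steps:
m(P) = 9 + P²
F(H, O) = 1 + H/3 (F(H, O) = H*(⅓) + 1 = H/3 + 1 = 1 + H/3)
M(T, N) = 9/(9 + T²)
M(F(5, (-2 + 5)*3), 21)*(-2) = (9/(9 + (1 + (⅓)*5)²))*(-2) = (9/(9 + (1 + 5/3)²))*(-2) = (9/(9 + (8/3)²))*(-2) = (9/(9 + 64/9))*(-2) = (9/(145/9))*(-2) = (9*(9/145))*(-2) = (81/145)*(-2) = -162/145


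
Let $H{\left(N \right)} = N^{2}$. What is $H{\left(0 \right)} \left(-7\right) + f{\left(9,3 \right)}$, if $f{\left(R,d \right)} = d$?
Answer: $3$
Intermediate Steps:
$H{\left(0 \right)} \left(-7\right) + f{\left(9,3 \right)} = 0^{2} \left(-7\right) + 3 = 0 \left(-7\right) + 3 = 0 + 3 = 3$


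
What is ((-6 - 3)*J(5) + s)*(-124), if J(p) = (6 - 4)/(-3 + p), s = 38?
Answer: -3596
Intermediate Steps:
J(p) = 2/(-3 + p)
((-6 - 3)*J(5) + s)*(-124) = ((-6 - 3)*(2/(-3 + 5)) + 38)*(-124) = (-18/2 + 38)*(-124) = (-9*1 + 38)*(-124) = (-9 + 38)*(-124) = 29*(-124) = -3596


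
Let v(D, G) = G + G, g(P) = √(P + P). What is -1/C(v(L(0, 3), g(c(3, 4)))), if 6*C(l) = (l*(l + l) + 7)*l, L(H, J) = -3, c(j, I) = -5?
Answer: -3*I*√10/730 ≈ -0.012996*I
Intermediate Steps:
g(P) = √2*√P (g(P) = √(2*P) = √2*√P)
v(D, G) = 2*G
C(l) = l*(7 + 2*l²)/6 (C(l) = ((l*(l + l) + 7)*l)/6 = ((l*(2*l) + 7)*l)/6 = ((2*l² + 7)*l)/6 = ((7 + 2*l²)*l)/6 = (l*(7 + 2*l²))/6 = l*(7 + 2*l²)/6)
-1/C(v(L(0, 3), g(c(3, 4)))) = -1/((2*(√2*√(-5)))*(7 + 2*(2*(√2*√(-5)))²)/6) = -1/((2*(√2*(I*√5)))*(7 + 2*(2*(√2*(I*√5)))²)/6) = -1/((2*(I*√10))*(7 + 2*(2*(I*√10))²)/6) = -1/((2*I*√10)*(7 + 2*(2*I*√10)²)/6) = -1/((2*I*√10)*(7 + 2*(-40))/6) = -1/((2*I*√10)*(7 - 80)/6) = -1/((⅙)*(2*I*√10)*(-73)) = -1/((-73*I*√10/3)) = -3*I*√10/730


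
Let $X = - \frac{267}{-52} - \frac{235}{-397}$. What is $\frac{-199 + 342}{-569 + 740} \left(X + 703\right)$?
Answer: $\frac{160940461}{271548} \approx 592.68$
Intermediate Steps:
$X = \frac{118219}{20644}$ ($X = \left(-267\right) \left(- \frac{1}{52}\right) - - \frac{235}{397} = \frac{267}{52} + \frac{235}{397} = \frac{118219}{20644} \approx 5.7266$)
$\frac{-199 + 342}{-569 + 740} \left(X + 703\right) = \frac{-199 + 342}{-569 + 740} \left(\frac{118219}{20644} + 703\right) = \frac{143}{171} \cdot \frac{14630951}{20644} = \frac{160940461}{271548}$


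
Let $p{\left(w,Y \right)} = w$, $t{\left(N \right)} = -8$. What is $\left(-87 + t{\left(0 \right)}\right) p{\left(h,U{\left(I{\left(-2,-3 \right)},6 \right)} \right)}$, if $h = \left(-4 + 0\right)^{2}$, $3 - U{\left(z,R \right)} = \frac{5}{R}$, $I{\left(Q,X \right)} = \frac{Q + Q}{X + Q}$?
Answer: $-1520$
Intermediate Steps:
$I{\left(Q,X \right)} = \frac{2 Q}{Q + X}$
$U{\left(z,R \right)} = 3 - \frac{5}{R}$
$h = 16$ ($h = \left(-4\right)^{2} = 16$)
$\left(-87 + t{\left(0 \right)}\right) p{\left(h,U{\left(I{\left(-2,-3 \right)},6 \right)} \right)} = \left(-87 - 8\right) 16 = \left(-95\right) 16 = -1520$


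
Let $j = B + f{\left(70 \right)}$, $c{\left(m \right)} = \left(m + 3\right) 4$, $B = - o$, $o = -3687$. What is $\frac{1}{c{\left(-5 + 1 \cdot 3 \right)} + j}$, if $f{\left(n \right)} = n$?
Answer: $\frac{1}{3761} \approx 0.00026589$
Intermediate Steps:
$B = 3687$ ($B = \left(-1\right) \left(-3687\right) = 3687$)
$c{\left(m \right)} = 12 + 4 m$ ($c{\left(m \right)} = \left(3 + m\right) 4 = 12 + 4 m$)
$j = 3757$ ($j = 3687 + 70 = 3757$)
$\frac{1}{c{\left(-5 + 1 \cdot 3 \right)} + j} = \frac{1}{\left(12 + 4 \left(-5 + 1 \cdot 3\right)\right) + 3757} = \frac{1}{\left(12 + 4 \left(-5 + 3\right)\right) + 3757} = \frac{1}{\left(12 + 4 \left(-2\right)\right) + 3757} = \frac{1}{\left(12 - 8\right) + 3757} = \frac{1}{4 + 3757} = \frac{1}{3761}$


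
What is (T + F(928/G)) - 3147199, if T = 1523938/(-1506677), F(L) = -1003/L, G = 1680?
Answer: -275183880244593/87387266 ≈ -3.1490e+6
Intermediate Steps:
T = -1523938/1506677 (T = 1523938*(-1/1506677) = -1523938/1506677 ≈ -1.0115)
(T + F(928/G)) - 3147199 = (-1523938/1506677 - 1003/(928/1680)) - 3147199 = (-1523938/1506677 - 1003/(928*(1/1680))) - 3147199 = (-1523938/1506677 - 1003/58/105) - 3147199 = (-1523938/1506677 - 1003*105/58) - 3147199 = (-1523938/1506677 - 105315/58) - 3147199 = -158764076659/87387266 - 3147199 = -275183880244593/87387266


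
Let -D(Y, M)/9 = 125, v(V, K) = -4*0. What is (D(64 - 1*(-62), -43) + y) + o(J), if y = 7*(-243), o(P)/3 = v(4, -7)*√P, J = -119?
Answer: -2826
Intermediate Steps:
v(V, K) = 0
D(Y, M) = -1125 (D(Y, M) = -9*125 = -1125)
o(P) = 0 (o(P) = 3*(0*√P) = 3*0 = 0)
y = -1701
(D(64 - 1*(-62), -43) + y) + o(J) = (-1125 - 1701) + 0 = -2826 + 0 = -2826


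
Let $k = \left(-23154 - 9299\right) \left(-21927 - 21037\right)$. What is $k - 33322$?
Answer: $1394277370$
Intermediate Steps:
$k = 1394310692$ ($k = \left(-32453\right) \left(-42964\right) = 1394310692$)
$k - 33322 = 1394310692 - 33322 = 1394277370$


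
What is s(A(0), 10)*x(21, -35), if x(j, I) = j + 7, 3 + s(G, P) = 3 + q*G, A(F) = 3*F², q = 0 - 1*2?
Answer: 0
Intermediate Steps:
q = -2 (q = 0 - 2 = -2)
s(G, P) = -2*G (s(G, P) = -3 + (3 - 2*G) = -2*G)
x(j, I) = 7 + j
s(A(0), 10)*x(21, -35) = (-6*0²)*(7 + 21) = -6*0*28 = -2*0*28 = 0*28 = 0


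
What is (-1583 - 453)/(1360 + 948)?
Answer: -509/577 ≈ -0.88215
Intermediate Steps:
(-1583 - 453)/(1360 + 948) = -2036/2308 = (1/2308)*(-2036) = -509/577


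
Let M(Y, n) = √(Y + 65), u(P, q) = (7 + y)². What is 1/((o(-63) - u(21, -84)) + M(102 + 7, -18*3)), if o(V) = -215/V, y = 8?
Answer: -439740/97095497 - 3969*√174/194190994 ≈ -0.0047985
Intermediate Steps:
u(P, q) = 225 (u(P, q) = (7 + 8)² = 15² = 225)
M(Y, n) = √(65 + Y)
1/((o(-63) - u(21, -84)) + M(102 + 7, -18*3)) = 1/((-215/(-63) - 1*225) + √(65 + (102 + 7))) = 1/((-215*(-1/63) - 225) + √(65 + 109)) = 1/((215/63 - 225) + √174) = 1/(-13960/63 + √174)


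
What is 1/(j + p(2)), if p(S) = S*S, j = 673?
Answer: 1/677 ≈ 0.0014771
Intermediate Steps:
p(S) = S²
1/(j + p(2)) = 1/(673 + 2²) = 1/(673 + 4) = 1/677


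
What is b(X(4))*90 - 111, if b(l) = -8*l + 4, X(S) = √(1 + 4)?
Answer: 249 - 720*√5 ≈ -1361.0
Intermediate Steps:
X(S) = √5
b(l) = 4 - 8*l
b(X(4))*90 - 111 = (4 - 8*√5)*90 - 111 = (360 - 720*√5) - 111 = 249 - 720*√5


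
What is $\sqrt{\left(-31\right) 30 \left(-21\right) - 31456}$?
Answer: $i \sqrt{11926} \approx 109.21 i$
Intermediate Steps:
$\sqrt{\left(-31\right) 30 \left(-21\right) - 31456} = \sqrt{\left(-930\right) \left(-21\right) - 31456} = \sqrt{19530 - 31456} = \sqrt{-11926} = i \sqrt{11926}$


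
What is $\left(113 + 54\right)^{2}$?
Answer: $27889$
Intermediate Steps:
$\left(113 + 54\right)^{2} = 167^{2} = 27889$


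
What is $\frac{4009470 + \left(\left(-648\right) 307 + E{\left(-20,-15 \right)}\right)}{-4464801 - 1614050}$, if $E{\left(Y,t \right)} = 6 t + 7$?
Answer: $- \frac{3810451}{6078851} \approx -0.62684$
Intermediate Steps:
$E{\left(Y,t \right)} = 7 + 6 t$
$\frac{4009470 + \left(\left(-648\right) 307 + E{\left(-20,-15 \right)}\right)}{-4464801 - 1614050} = \frac{4009470 + \left(\left(-648\right) 307 + \left(7 + 6 \left(-15\right)\right)\right)}{-4464801 - 1614050} = \frac{4009470 + \left(-198936 + \left(7 - 90\right)\right)}{-6078851} = \left(4009470 - 199019\right) \left(- \frac{1}{6078851}\right) = 3810451 \left(- \frac{1}{6078851}\right) = - \frac{3810451}{6078851}$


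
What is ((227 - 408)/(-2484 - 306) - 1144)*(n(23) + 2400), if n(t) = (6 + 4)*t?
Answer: -839385277/279 ≈ -3.0085e+6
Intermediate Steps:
n(t) = 10*t
((227 - 408)/(-2484 - 306) - 1144)*(n(23) + 2400) = ((227 - 408)/(-2484 - 306) - 1144)*(10*23 + 2400) = (-181/(-2790) - 1144)*(230 + 2400) = (-181*(-1/2790) - 1144)*2630 = (181/2790 - 1144)*2630 = -3191579/2790*2630 = -839385277/279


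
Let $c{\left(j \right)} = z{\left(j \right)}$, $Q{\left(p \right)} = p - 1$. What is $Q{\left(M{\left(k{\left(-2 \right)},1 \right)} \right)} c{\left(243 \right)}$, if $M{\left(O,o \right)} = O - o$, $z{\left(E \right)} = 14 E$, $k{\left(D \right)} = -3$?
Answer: $-17010$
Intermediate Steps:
$Q{\left(p \right)} = -1 + p$
$c{\left(j \right)} = 14 j$
$Q{\left(M{\left(k{\left(-2 \right)},1 \right)} \right)} c{\left(243 \right)} = \left(-1 - 4\right) 14 \cdot 243 = \left(-1 - 4\right) 3402 = \left(-5\right) 3402 = -17010$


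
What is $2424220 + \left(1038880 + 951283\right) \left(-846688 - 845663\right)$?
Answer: $-3368051918993$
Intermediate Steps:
$2424220 + \left(1038880 + 951283\right) \left(-846688 - 845663\right) = 2424220 + 1990163 \left(-1692351\right) = 2424220 - 3368054343213 = -3368051918993$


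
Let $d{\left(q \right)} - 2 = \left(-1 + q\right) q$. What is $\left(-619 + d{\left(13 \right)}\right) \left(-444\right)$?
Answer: $204684$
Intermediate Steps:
$d{\left(q \right)} = 2 + q \left(-1 + q\right)$ ($d{\left(q \right)} = 2 + \left(-1 + q\right) q = 2 + q \left(-1 + q\right)$)
$\left(-619 + d{\left(13 \right)}\right) \left(-444\right) = \left(-619 + \left(2 + 13^{2} - 13\right)\right) \left(-444\right) = \left(-619 + \left(2 + 169 - 13\right)\right) \left(-444\right) = \left(-619 + 158\right) \left(-444\right) = \left(-461\right) \left(-444\right) = 204684$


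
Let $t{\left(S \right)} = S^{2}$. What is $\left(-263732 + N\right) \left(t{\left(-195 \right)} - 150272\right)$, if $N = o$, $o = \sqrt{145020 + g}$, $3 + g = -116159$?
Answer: $29603125804 - 112247 \sqrt{28858} \approx 2.9584 \cdot 10^{10}$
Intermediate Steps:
$g = -116162$ ($g = -3 - 116159 = -116162$)
$o = \sqrt{28858}$ ($o = \sqrt{145020 - 116162} = \sqrt{28858} \approx 169.88$)
$N = \sqrt{28858} \approx 169.88$
$\left(-263732 + N\right) \left(t{\left(-195 \right)} - 150272\right) = \left(-263732 + \sqrt{28858}\right) \left(\left(-195\right)^{2} - 150272\right) = \left(-263732 + \sqrt{28858}\right) \left(38025 - 150272\right) = \left(-263732 + \sqrt{28858}\right) \left(-112247\right) = 29603125804 - 112247 \sqrt{28858}$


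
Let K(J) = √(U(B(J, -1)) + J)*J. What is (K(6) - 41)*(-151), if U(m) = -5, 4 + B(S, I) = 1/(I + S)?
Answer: 5285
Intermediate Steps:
B(S, I) = -4 + 1/(I + S)
K(J) = J*√(-5 + J) (K(J) = √(-5 + J)*J = J*√(-5 + J))
(K(6) - 41)*(-151) = (6*√(-5 + 6) - 41)*(-151) = (6*√1 - 41)*(-151) = (6*1 - 41)*(-151) = (6 - 41)*(-151) = -35*(-151) = 5285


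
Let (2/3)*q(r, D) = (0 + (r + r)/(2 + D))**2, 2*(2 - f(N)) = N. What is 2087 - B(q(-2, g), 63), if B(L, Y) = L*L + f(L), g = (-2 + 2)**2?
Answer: 2052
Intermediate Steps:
f(N) = 2 - N/2
g = 0 (g = 0**2 = 0)
q(r, D) = 6*r**2/(2 + D)**2 (q(r, D) = 3*(0 + (r + r)/(2 + D))**2/2 = 3*(0 + (2*r)/(2 + D))**2/2 = 3*(0 + 2*r/(2 + D))**2/2 = 3*(2*r/(2 + D))**2/2 = 3*(4*r**2/(2 + D)**2)/2 = 6*r**2/(2 + D)**2)
B(L, Y) = 2 + L**2 - L/2 (B(L, Y) = L*L + (2 - L/2) = L**2 + (2 - L/2) = 2 + L**2 - L/2)
2087 - B(q(-2, g), 63) = 2087 - (2 + (6*(-2)**2/(2 + 0)**2)**2 - 3*(-2)**2/(2 + 0)**2) = 2087 - (2 + (6*4/2**2)**2 - 3*4/2**2) = 2087 - (2 + (6*4*(1/4))**2 - 3*4/4) = 2087 - (2 + 6**2 - 1/2*6) = 2087 - (2 + 36 - 3) = 2087 - 1*35 = 2087 - 35 = 2052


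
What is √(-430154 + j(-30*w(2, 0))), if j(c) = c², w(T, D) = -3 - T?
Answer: I*√407654 ≈ 638.48*I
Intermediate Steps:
√(-430154 + j(-30*w(2, 0))) = √(-430154 + (-30*(-3 - 1*2))²) = √(-430154 + (-30*(-3 - 2))²) = √(-430154 + (-30*(-5))²) = √(-430154 + 150²) = √(-430154 + 22500) = √(-407654) = I*√407654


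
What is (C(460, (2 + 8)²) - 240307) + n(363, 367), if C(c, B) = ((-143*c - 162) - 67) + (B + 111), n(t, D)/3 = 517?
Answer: -304554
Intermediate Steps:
n(t, D) = 1551 (n(t, D) = 3*517 = 1551)
C(c, B) = -118 + B - 143*c (C(c, B) = ((-162 - 143*c) - 67) + (111 + B) = (-229 - 143*c) + (111 + B) = -118 + B - 143*c)
(C(460, (2 + 8)²) - 240307) + n(363, 367) = ((-118 + (2 + 8)² - 143*460) - 240307) + 1551 = ((-118 + 10² - 65780) - 240307) + 1551 = ((-118 + 100 - 65780) - 240307) + 1551 = (-65798 - 240307) + 1551 = -306105 + 1551 = -304554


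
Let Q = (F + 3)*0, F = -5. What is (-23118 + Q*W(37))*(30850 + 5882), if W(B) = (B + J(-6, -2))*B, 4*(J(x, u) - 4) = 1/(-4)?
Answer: -849170376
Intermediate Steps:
Q = 0 (Q = (-5 + 3)*0 = -2*0 = 0)
J(x, u) = 63/16 (J(x, u) = 4 + (¼)/(-4) = 4 + (¼)*(-¼) = 4 - 1/16 = 63/16)
W(B) = B*(63/16 + B) (W(B) = (B + 63/16)*B = (63/16 + B)*B = B*(63/16 + B))
(-23118 + Q*W(37))*(30850 + 5882) = (-23118 + 0*((1/16)*37*(63 + 16*37)))*(30850 + 5882) = (-23118 + 0*((1/16)*37*(63 + 592)))*36732 = (-23118 + 0*((1/16)*37*655))*36732 = (-23118 + 0*(24235/16))*36732 = (-23118 + 0)*36732 = -23118*36732 = -849170376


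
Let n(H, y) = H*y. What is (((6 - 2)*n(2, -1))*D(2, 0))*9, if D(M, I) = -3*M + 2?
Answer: 288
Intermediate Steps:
D(M, I) = 2 - 3*M
(((6 - 2)*n(2, -1))*D(2, 0))*9 = (((6 - 2)*(2*(-1)))*(2 - 3*2))*9 = ((4*(-2))*(2 - 6))*9 = -8*(-4)*9 = 32*9 = 288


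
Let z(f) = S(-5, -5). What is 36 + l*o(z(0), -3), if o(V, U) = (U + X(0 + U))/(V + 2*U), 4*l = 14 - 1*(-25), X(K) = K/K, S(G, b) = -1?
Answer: 543/14 ≈ 38.786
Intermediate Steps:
X(K) = 1
z(f) = -1
l = 39/4 (l = (14 - 1*(-25))/4 = (14 + 25)/4 = (¼)*39 = 39/4 ≈ 9.7500)
o(V, U) = (1 + U)/(V + 2*U) (o(V, U) = (U + 1)/(V + 2*U) = (1 + U)/(V + 2*U))
36 + l*o(z(0), -3) = 36 + 39*((1 - 3)/(-1 + 2*(-3)))/4 = 36 + 39*(-2/(-1 - 6))/4 = 36 + 39*(-2/(-7))/4 = 36 + 39*(-⅐*(-2))/4 = 36 + (39/4)*(2/7) = 36 + 39/14 = 543/14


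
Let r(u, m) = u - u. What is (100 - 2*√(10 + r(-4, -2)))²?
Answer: 10040 - 400*√10 ≈ 8775.1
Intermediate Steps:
r(u, m) = 0
(100 - 2*√(10 + r(-4, -2)))² = (100 - 2*√(10 + 0))² = (100 - 2*√10)²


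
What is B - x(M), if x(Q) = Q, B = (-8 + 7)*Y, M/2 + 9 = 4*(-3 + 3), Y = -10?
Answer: 28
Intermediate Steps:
M = -18 (M = -18 + 2*(4*(-3 + 3)) = -18 + 2*(4*0) = -18 + 2*0 = -18 + 0 = -18)
B = 10 (B = (-8 + 7)*(-10) = -1*(-10) = 10)
B - x(M) = 10 - 1*(-18) = 10 + 18 = 28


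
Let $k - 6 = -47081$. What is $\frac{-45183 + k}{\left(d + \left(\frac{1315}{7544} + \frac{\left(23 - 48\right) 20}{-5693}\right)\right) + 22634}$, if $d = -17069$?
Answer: $- \frac{3962295845936}{239016833775} \approx -16.577$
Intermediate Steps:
$k = -47075$ ($k = 6 - 47081 = -47075$)
$\frac{-45183 + k}{\left(d + \left(\frac{1315}{7544} + \frac{\left(23 - 48\right) 20}{-5693}\right)\right) + 22634} = \frac{-45183 - 47075}{\left(-17069 + \left(\frac{1315}{7544} + \frac{\left(23 - 48\right) 20}{-5693}\right)\right) + 22634} = - \frac{92258}{\left(-17069 + \left(1315 \cdot \frac{1}{7544} + \left(-25\right) 20 \left(- \frac{1}{5693}\right)\right)\right) + 22634} = - \frac{92258}{\left(-17069 + \left(\frac{1315}{7544} - - \frac{500}{5693}\right)\right) + 22634} = - \frac{92258}{\left(-17069 + \left(\frac{1315}{7544} + \frac{500}{5693}\right)\right) + 22634} = - \frac{92258}{\left(-17069 + \frac{11258295}{42947992}\right) + 22634} = - \frac{92258}{- \frac{733068017153}{42947992} + 22634} = - \frac{92258}{\frac{239016833775}{42947992}} = \left(-92258\right) \frac{42947992}{239016833775} = - \frac{3962295845936}{239016833775}$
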